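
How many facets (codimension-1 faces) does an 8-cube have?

Number of 7-faces = C(8,7) · 2^(8-7) = 8 · 2 = 16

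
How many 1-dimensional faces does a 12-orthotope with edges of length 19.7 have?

Number of 1-faces = C(12,1) · 2^(12-1) = 12 · 2048 = 24576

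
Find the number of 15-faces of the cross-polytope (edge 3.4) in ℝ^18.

An n-cross-polytope has 2^(k+1)·C(n,k+1) k-faces. Here 2^16·C(18,16) = 65536·153 = 10027008.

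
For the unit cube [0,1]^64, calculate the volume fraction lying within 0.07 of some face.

1 - (1 - 2·0.07)^64 = 1 - 0.86^64 ≈ 0.999936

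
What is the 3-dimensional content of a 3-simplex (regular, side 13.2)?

Volume = (√2/12) · 13.2³ = 271.054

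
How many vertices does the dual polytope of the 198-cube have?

The vertices are ±e_1, ..., ±e_198, so there are 2·198 = 396.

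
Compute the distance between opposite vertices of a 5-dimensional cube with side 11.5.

The space diagonal of an n-cube of side s is s√n. Here 11.5·√5 ≈ 25.7148.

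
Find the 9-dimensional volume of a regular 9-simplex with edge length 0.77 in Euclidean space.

For a regular n-simplex with edge a, V = (a^n / n!)·√((n+1)/2^n). With a=0.77, n=9: V ≈ 3.66453e-08.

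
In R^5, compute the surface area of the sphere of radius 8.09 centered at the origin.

S = n·V_n(r)/r = 5·V_5(8.09)/8.09 (volume-to-surface relation), giving 112736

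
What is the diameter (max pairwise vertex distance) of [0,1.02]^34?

||(1.02,1.02,...,1.02)|| = √(34)·1.02 ≈ 5.94757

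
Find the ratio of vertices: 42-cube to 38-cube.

The 42-cube has 2^42 = 4398046511104 vertices. The 38-cube has 2^38 = 274877906944 vertices. Ratio: 4398046511104/274877906944 = 16.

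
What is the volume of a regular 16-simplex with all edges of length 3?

V_16 = √(17) · 3^16 / (16! · 2^(16/2)) ≈ 3.31364e-08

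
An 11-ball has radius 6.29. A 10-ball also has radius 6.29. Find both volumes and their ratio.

V_11(6.29) ≈ 1.14885e+09. V_10(6.29) ≈ 2.47215e+08. Ratio V_11/V_10 ≈ 4.647.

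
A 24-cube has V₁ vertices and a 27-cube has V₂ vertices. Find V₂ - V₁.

V₁ = 2^24 = 16777216. V₂ = 2^27 = 134217728. V₂ - V₁ = 117440512.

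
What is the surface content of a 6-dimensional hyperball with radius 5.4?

The surface area of an n-ball is 2π^(n/2) r^(n-1) / Γ(n/2). For n=6, r=5.4: 142370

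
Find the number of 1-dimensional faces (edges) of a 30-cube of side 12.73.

Number of 1-faces = C(30,1)·2^(30-1) = 30·536870912 = 16106127360.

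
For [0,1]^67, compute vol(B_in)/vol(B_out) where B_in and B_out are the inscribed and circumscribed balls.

V_in/V_out = n^(-n/2) = 67^(-67/2) ≈ 6.70647e-62.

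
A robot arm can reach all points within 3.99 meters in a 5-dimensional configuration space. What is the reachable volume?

The n-ball volume is π^(n/2)·r^n/Γ(n/2+1). With n=5, r=3.99: V ≈ 5323.08.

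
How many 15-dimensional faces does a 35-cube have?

Choose 15 of 35 axes to span the face (C(35,15) = 3247943160 ways), then fix each of the remaining 20 coordinates at one of its two extreme values (2^20 = 1048576 ways): 3247943160·1048576 = 3405715246940160.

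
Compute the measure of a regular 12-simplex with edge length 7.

For a regular n-simplex with edge a, V = (a^n / n!)·√((n+1)/2^n). With a=7, n=12: V ≈ 1.62791.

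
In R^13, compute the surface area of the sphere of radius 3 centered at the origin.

S_13(3) = 2·π^(13/2)·(3)^12 / Γ(13/2) = 2519424·π^6/385 ≈ 6.29129e+06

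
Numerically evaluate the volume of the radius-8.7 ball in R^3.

Volume = π^{3/2}·(8.7)^3/Γ(5/2) ≈ 2758.33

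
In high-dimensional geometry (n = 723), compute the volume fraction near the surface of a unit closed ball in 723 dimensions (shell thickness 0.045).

1 - (1-0.045)^723 ≈ 1 - 3.487e-15 ≈ (100 - 3.44e-13)%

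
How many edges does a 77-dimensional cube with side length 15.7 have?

The 77-cube has n·2^(n-1) = 77·2^76 = 77·75557863725914323419136 = 5817955506895402903273472 edges.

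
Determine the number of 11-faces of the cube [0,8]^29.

Choose 11 of 29 axes to span the face (C(29,11) = 34597290 ways), then fix each of the remaining 18 coordinates at one of its two extreme values (2^18 = 262144 ways): 34597290·262144 = 9069471989760.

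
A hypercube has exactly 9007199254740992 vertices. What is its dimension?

Since 2^n = 9007199254740992, we have n = 53.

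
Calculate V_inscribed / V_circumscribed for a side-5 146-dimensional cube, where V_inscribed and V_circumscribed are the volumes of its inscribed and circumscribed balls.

V_in / V_out = (r_in/r_out)^146 = (1/√146)^146 = 146^(-146/2) ≈ 1.00517e-158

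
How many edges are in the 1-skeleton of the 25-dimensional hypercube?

An n-cube has n·2^(n-1) edges. With n = 25: 25·16777216 = 419430400.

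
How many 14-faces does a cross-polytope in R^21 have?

Each 14-face is the convex hull of 15 vertices, one chosen as ±e_i from each of 15 distinct axes: 2^15·C(21,15) = 1778122752.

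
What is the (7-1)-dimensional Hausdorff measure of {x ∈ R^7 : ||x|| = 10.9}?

|∂B_7(10.9)| ≈ 5.54673e+07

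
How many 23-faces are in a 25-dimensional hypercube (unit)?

Number of 23-faces = C(25,23) · 2^(25-23) = 300 · 4 = 1200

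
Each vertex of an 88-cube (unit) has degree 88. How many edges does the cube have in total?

Each of the 2^88 = 309485009821345068724781056 vertices has degree 88; total edges = 88·2^88/2 = 13617340432139183023890366464.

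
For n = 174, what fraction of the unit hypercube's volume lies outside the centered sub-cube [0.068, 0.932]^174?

The inner cube has side 1-2·0.068 = 0.864 and volume (0.864)^174 ≈ 8.982e-12, so the shell holds 1 - 8.982e-12 of the volume.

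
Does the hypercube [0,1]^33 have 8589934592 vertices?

True. The 33-cube has 2^33 = 8589934592 vertices.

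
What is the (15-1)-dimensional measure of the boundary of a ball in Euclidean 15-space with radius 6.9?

The surface area of an n-ball is 2π^(n/2) r^(n-1) / Γ(n/2). For n=15, r=6.9: 3.17255e+12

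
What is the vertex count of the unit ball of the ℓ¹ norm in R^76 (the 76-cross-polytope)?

Number of vertices = 2n = 152.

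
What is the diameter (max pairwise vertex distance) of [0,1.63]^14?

||(1.63,1.63,...,1.63)|| = √(14)·1.63 ≈ 6.0989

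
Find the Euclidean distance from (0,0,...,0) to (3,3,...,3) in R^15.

The space diagonal of an n-cube of side s is s√n. Here 3·√15 ≈ 11.619.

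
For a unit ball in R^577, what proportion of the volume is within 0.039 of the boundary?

1 - (1-0.039)^577 ≈ 1 - 1.075e-10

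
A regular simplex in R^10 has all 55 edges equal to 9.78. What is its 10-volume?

V_10 = √(11) · 9.78^10 / (10! · 2^(10/2)) ≈ 228.65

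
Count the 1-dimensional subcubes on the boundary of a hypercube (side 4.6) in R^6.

An n-cube has C(n,k)·2^(n-k) k-faces. Here C(6,1)·2^5 = 6·32 = 192.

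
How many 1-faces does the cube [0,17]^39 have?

An n-cube has n·2^(n-1) edges. With n = 39: 39·274877906944 = 10720238370816.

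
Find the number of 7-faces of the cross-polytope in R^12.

Each 7-face is the convex hull of 8 vertices, one chosen as ±e_i from each of 8 distinct axes: 2^8·C(12,8) = 126720.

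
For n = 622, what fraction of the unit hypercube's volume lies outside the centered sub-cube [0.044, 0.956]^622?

Shell fraction = 1 - (1-0.088)^622 ≈ 1 - 1.309e-25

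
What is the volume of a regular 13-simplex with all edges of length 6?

Volume = 6^13 · √(14/2^13) / 13! ≈ 0.0867072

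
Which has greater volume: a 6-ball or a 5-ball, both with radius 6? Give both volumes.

V_6(6) ≈ 241105. V_5(6) ≈ 40931.2. The 6-ball is larger.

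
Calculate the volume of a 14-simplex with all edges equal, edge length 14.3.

V_14 = √(15) · 14.3^14 / (14! · 2^(14/2)) ≈ 5189.58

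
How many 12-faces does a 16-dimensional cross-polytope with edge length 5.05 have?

Number of 12-faces = 2^(12+1) · C(16,12+1) = 8192 · 560 = 4587520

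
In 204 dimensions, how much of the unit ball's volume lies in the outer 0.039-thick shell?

Shell fraction = 1 - (1-0.039)^204 ≈ 0.999701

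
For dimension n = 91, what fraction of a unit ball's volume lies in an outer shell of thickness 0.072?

1 - (1-0.072)^91 ≈ 0.998886 ≈ 99.89%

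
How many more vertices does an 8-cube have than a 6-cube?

The 8-cube has 2^8 = 256 vertices. The 6-cube has 2^6 = 64 vertices. Difference: 256 - 64 = 192.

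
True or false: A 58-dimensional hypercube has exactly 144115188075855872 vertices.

False. The 58-cube has 2^58 = 288230376151711744 vertices.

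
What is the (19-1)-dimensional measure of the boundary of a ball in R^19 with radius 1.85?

S_19(1.85) = 2·π^(19/2)·(1.85)^18 / Γ(19/2) ≈ 57073.2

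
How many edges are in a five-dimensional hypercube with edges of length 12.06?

An n-cube has C(n,k)·2^(n-k) k-faces. Here C(5,1)·2^4 = 5·16 = 80.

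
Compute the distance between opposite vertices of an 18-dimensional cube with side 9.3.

||(9.3,9.3,...,9.3)|| = √(18)·9.3 ≈ 39.4566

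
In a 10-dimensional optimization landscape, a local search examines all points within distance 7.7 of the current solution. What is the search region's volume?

The n-ball volume is π^(n/2)·r^n/Γ(n/2+1). With n=10, r=7.7: V ≈ 1.86842e+09.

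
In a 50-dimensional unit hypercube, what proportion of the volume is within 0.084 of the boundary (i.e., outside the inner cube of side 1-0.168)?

Shell fraction = 1 - (1-0.168)^50 ≈ 0.999899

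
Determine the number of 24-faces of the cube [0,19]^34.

Choose 24 of 34 axes to span the face (C(34,24) = 131128140 ways), then fix each of the remaining 10 coordinates at one of its two extreme values (2^10 = 1024 ways): 131128140·1024 = 134275215360.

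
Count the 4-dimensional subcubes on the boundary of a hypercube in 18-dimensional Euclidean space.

Number of 4-faces = C(18,4) · 2^(18-4) = 3060 · 16384 = 50135040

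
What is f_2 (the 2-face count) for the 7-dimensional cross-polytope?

f_2(7-orthoplex) = 2^3 · (7 choose 3) = 280.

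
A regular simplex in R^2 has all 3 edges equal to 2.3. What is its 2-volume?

Area = (√3/4) · 2.3² = 2.29064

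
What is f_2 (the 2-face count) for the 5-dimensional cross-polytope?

Number of 2-faces = 2^(2+1) · C(5,2+1) = 8 · 10 = 80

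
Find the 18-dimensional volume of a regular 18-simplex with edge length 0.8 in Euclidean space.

V = (0.8^18 / 18!) · √((18+1) / 2^18) ≈ 2.39544e-20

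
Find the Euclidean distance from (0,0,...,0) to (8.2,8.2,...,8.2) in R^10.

d = √(8.2² + 8.2² + ... + 8.2²) [10 terms] = √(10·8.2²) = 8.2√10 ≈ 25.9307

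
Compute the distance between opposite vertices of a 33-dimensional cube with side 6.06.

Diagonal = √33 · 6.06 ≈ 34.812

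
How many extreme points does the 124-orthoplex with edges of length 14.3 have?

The vertices are ±e_1, ..., ±e_124, so there are 2·124 = 248.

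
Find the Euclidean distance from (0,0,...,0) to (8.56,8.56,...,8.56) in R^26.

Diagonal = √26 · 8.56 ≈ 43.6476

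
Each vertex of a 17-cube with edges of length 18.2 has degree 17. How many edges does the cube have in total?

The 17-cube has n·2^(n-1) = 17·2^16 = 17·65536 = 1114112 edges.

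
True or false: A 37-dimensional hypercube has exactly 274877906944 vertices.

False. The 37-cube has 2^37 = 137438953472 vertices.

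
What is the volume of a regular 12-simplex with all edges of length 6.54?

For a regular n-simplex with edge a, V = (a^n / n!)·√((n+1)/2^n). With a=6.54, n=12: V ≈ 0.720092.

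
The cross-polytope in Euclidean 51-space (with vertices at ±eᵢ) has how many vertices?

The vertices are ±e_1, ..., ±e_51, so there are 2·51 = 102.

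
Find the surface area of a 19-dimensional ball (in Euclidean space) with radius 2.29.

The surface area of an n-ball is 2π^(n/2) r^(n-1) / Γ(n/2). For n=19, r=2.29: 2.65693e+06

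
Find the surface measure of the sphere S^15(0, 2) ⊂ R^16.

The surface area of an n-ball is 2π^(n/2) r^(n-1) / Γ(n/2). For n=16, r=2: 4096·π^8/315 ≈ 123381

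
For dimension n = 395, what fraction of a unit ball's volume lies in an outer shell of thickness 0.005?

1 - (1-0.005)^395 ≈ 0.861924 ≈ 86.19%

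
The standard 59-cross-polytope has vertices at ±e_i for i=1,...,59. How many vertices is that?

The 59-dimensional cross-polytope has 2n = 2·59 = 118 vertices.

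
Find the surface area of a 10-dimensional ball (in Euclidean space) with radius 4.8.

S_10(4.8) = 2·π^(10/2)·(4.8)^9 / Γ(10/2) ≈ 3.44937e+07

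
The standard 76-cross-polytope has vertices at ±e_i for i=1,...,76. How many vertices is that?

The vertices are ±e_1, ..., ±e_76, so there are 2·76 = 152.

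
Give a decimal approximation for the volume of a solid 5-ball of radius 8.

Volume = π^{5/2}·(8)^5/Γ(7/2) = 262144·π^2/15 ≈ 172484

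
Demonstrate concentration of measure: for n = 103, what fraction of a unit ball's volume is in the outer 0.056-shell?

1 - (1-0.056)^103 ≈ 0.997357 ≈ 99.74%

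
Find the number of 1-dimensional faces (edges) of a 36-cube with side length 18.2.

An n-cube has n·2^(n-1) edges. With n = 36: 36·34359738368 = 1236950581248.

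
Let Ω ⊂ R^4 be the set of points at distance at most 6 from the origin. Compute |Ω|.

The n-ball volume is π^(n/2)·r^n/Γ(n/2+1). With n=4, r=6: V = 648·π^2 ≈ 6395.5.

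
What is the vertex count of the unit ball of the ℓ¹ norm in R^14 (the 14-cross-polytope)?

Number of vertices = 2n = 28.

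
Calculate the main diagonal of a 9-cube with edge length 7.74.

Diagonal = √9 · 7.74 = 23.22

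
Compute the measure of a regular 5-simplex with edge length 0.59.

For a regular n-simplex with edge a, V = (a^n / n!)·√((n+1)/2^n). With a=0.59, n=5: V ≈ 0.000257976.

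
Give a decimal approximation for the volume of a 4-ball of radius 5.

The n-ball volume is π^(n/2)·r^n/Γ(n/2+1). With n=4, r=5: V = 625·π^2/2 ≈ 3084.25.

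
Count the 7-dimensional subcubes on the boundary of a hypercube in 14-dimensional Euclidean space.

Number of 7-faces = C(14,7) · 2^(14-7) = 3432 · 128 = 439296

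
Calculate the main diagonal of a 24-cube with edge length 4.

The space diagonal of an n-cube of side s is s√n. Here 4·√24 ≈ 19.5959.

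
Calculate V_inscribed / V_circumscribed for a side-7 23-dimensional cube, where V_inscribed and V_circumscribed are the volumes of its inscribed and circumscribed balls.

The radii are 7/2 and 7√23/2, so the volume ratio is (1/√23)^23 = 23^{-23/2} ≈ 2.18842e-16.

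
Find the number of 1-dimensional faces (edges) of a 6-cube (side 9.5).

Number of 1-faces = C(6,1)·2^(6-1) = 6·32 = 192.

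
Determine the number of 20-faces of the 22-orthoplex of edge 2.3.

Number of 20-faces = 2^(20+1) · C(22,20+1) = 2097152 · 22 = 46137344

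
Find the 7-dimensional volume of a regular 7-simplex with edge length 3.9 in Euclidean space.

V_7 = √(8) · 3.9^7 / (7! · 2^(7/2)) ≈ 0.680709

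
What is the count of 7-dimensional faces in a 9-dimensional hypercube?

Number of 7-faces = C(9,7) · 2^(9-7) = 36 · 4 = 144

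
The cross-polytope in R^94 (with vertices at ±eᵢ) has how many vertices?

Number of vertices = 2n = 188.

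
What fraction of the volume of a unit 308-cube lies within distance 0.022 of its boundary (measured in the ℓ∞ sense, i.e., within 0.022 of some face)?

The inner cube has side 1-2·0.022 = 0.956 and volume (0.956)^308 ≈ 9.573e-07, so the shell holds 0.9999990427 of the volume.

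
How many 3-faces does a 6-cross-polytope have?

Number of 3-faces = 2^(3+1) · C(6,3+1) = 16 · 15 = 240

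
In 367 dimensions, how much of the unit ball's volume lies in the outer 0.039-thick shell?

Shell fraction = 1 - (1-0.039)^367 ≈ 0.9999995435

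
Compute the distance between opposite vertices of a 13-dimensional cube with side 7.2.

d = √(7.2² + 7.2² + ... + 7.2²) [13 terms] = √(13·7.2²) = 7.2√13 ≈ 25.96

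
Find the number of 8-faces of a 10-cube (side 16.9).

Number of 8-faces = C(10,8) · 2^(10-8) = 45 · 4 = 180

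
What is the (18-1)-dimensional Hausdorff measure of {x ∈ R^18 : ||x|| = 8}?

|∂B_18(8)| = 35184372088832·π^9/315 ≈ 3.32957e+15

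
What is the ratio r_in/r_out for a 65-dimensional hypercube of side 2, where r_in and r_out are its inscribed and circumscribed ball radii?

r_in / r_out = (2/2) / (2√65/2) = 1/√65 ≈ 0.124035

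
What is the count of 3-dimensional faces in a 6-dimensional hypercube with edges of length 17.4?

f_3(6-cube) = (6 choose 3) · 2^3 = 160.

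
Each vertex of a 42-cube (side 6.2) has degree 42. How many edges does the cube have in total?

Each of the 2^42 = 4398046511104 vertices has degree 42; total edges = 42·2^42/2 = 92358976733184.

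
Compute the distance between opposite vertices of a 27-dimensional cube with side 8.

d = √(8² + 8² + ... + 8²) [27 terms] = √(27·8²) = 8√27 ≈ 41.5692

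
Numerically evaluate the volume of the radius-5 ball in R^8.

V = 390625·π^4/24 ≈ 1.58543e+06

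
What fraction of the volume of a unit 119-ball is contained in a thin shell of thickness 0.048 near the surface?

Shell fraction = 1 - (1-0.048)^119 ≈ 0.997131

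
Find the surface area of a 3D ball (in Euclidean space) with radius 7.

S_3(7) = 2·π^(3/2)·(7)^2 / Γ(3/2) = 4πr² = 4π·(7)² ≈ 615.752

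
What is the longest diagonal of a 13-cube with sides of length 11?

Diagonal = √13 · 11 ≈ 39.6611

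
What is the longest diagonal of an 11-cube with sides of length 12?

Diagonal = √11 · 12 ≈ 39.7995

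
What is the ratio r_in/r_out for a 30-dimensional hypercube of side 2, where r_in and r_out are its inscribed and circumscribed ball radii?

Ratio = (s/2)/(s√30/2) = 30^(-1/2) ≈ 0.182574.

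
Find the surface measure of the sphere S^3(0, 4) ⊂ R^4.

S = n·V_n(r)/r = 4·V_4(4)/4 (volume-to-surface relation), giving 128·π^2 ≈ 1263.31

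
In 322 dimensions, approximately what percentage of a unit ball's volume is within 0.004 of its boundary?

1 - (1-0.004)^322 ≈ 0.72489 ≈ 72.49%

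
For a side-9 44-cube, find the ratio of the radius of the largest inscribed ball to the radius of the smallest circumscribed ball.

Ratio = (s/2)/(s√44/2) = 44^(-1/2) ≈ 0.150756.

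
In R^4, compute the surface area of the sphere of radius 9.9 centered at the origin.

S_4(9.9) = 2·π^(4/2)·(9.9)^3 / Γ(4/2) ≈ 19152.9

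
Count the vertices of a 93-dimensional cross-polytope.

The vertices are ±e_1, ..., ±e_93, so there are 2·93 = 186.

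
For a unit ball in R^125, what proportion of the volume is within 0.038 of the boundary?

Shell fraction = 1 - (1-0.038)^125 ≈ 0.992114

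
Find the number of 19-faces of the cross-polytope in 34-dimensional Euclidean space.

f_19(34-orthoplex) = 2^20 · (34 choose 20) = 1459592248688640.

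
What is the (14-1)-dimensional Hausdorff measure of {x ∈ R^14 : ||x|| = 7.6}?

S_14(7.6) = 2·π^(14/2)·(7.6)^13 / Γ(14/2) ≈ 2.36768e+12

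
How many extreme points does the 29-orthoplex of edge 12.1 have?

An n-cross-polytope has 2n vertices; here n = 29, giving 58.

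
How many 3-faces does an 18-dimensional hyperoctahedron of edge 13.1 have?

f_3(18-orthoplex) = 2^4 · (18 choose 4) = 48960.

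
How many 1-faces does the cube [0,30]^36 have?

An n-cube has n·2^(n-1) edges. With n = 36: 36·34359738368 = 1236950581248.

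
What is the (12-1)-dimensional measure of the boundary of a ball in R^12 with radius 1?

The surface area of an n-ball is 2π^(n/2) r^(n-1) / Γ(n/2). For n=12, r=1: π^6/60 ≈ 16.0232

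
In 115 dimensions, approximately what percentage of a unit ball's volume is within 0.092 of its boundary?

1 - (1-0.092)^115 ≈ 0.999985 ≈ 99.998487%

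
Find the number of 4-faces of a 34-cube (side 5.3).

Choose 4 of 34 axes to span the face (C(34,4) = 46376 ways), then fix each of the remaining 30 coordinates at one of its two extreme values (2^30 = 1073741824 ways): 46376·1073741824 = 49795850829824.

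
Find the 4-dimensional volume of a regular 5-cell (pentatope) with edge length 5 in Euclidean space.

V = (5^4 / 4!) · √((4+1) / 2^4) ≈ 14.5577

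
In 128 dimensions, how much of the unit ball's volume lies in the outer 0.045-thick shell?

V(inner)/V(outer) = ((1-0.045)/1)^128 ≈ 0.002757, so the shell fraction is 0.997243.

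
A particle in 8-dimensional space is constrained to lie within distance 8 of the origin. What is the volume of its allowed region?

V = 2097152·π^4/3 ≈ 6.80939e+07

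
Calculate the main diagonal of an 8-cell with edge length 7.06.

d = √(7.06² + 7.06² + ... + 7.06²) [4 terms] = √(4·7.06²) = 7.06√4 = 14.12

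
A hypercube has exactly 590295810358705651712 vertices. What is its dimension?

Since 2^n = 590295810358705651712, we have n = 69.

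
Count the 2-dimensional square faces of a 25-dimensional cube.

An n-cube has C(n,k)·2^(n-k) k-faces. Here C(25,2)·2^23 = 300·8388608 = 2516582400.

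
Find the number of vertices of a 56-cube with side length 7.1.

The 56-cube has 2^56 = 72057594037927936 vertices.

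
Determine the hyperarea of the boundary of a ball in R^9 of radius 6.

S_9(6) = 2·π^(9/2)·(6)^8 / Γ(9/2) = 17915904·π^4/35 ≈ 4.98621e+07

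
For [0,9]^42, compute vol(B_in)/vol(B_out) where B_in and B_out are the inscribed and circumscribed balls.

V_in/V_out = n^(-n/2) = 42^(-42/2) ≈ 8.1614e-35.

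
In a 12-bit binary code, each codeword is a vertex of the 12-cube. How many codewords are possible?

Each vertex is a binary string of length 12, so there are 2^12 = 4096.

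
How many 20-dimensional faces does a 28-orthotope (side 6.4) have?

Number of 20-faces = C(28,20) · 2^(28-20) = 3108105 · 256 = 795674880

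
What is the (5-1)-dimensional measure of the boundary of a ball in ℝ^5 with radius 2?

S = n·V_n(r)/r = 5·V_5(2)/2 (volume-to-surface relation), giving 128·π^2/3 ≈ 421.103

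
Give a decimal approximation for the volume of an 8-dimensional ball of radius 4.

V_8(4) = π^(8/2) · (4)^8 / Γ(8/2 + 1) = 8192·π^4/3 ≈ 265992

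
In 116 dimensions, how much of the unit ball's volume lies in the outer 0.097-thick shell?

V(inner)/V(outer) = ((1-0.097)/1)^116 ≈ 7.241e-06, so the shell fraction is 0.999993.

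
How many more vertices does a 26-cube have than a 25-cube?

The 26-cube has 2^26 = 67108864 vertices. The 25-cube has 2^25 = 33554432 vertices. Difference: 67108864 - 33554432 = 33554432.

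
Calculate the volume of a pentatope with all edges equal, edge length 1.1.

V_4 = √(5) · 1.1^4 / (4! · 2^(4/2)) ≈ 0.0341024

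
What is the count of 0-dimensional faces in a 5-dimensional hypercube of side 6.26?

Choose 0 of 5 axes to span the face (C(5,0) = 1 way), then fix each of the remaining 5 coordinates at one of its two extreme values (2^5 = 32 ways): 1·32 = 32.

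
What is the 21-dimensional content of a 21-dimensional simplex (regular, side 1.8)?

V = (1.8^21 / 21!) · √((21+1) / 2^21) ≈ 1.45471e-17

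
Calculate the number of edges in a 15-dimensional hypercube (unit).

The 15-cube has n·2^(n-1) = 15·2^14 = 15·16384 = 245760 edges.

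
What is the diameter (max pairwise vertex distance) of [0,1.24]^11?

Diagonal = √11 · 1.24 ≈ 4.11261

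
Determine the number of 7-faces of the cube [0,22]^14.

Number of 7-faces = C(14,7) · 2^(14-7) = 3432 · 128 = 439296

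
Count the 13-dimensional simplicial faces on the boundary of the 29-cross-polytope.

f_13(29-orthoplex) = 2^14 · (29 choose 14) = 1270722723840.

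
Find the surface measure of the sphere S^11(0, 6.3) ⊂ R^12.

|∂B_12(6.3)| ≈ 9.94246e+09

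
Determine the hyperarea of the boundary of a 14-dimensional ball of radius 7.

S = n·V_n(r)/r = 14·V_14(7)/7 (volume-to-surface relation), giving 96889010407·π^7/360 ≈ 8.1287e+11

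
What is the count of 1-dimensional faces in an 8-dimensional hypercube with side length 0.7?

Number of 1-faces = C(8,1) · 2^(8-1) = 8 · 128 = 1024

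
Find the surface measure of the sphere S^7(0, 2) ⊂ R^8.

The surface area of an n-ball is 2π^(n/2) r^(n-1) / Γ(n/2). For n=8, r=2: 128·π^4/3 ≈ 4156.12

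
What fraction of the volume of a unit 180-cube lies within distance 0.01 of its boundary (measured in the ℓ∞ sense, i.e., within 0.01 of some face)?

Shell fraction = 1 - (1-0.02)^180 ≈ 0.973655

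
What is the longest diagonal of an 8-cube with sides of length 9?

Diagonal = √8 · 9 ≈ 25.4558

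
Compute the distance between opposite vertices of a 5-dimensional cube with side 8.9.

d = √(8.9² + 8.9² + ... + 8.9²) [5 terms] = √(5·8.9²) = 8.9√5 ≈ 19.901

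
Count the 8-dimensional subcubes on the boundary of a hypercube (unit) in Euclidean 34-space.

An n-cube has C(n,k)·2^(n-k) k-faces. Here C(34,8)·2^26 = 18156204·67108864 = 1218442224992256.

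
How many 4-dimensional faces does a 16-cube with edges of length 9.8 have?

Choose 4 of 16 axes to span the face (C(16,4) = 1820 ways), then fix each of the remaining 12 coordinates at one of its two extreme values (2^12 = 4096 ways): 1820·4096 = 7454720.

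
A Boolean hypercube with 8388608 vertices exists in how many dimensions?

n = log_2(8388608) = 23.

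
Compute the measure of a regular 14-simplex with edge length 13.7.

V = (13.7^14 / 14!) · √((14+1) / 2^14) ≈ 2847.84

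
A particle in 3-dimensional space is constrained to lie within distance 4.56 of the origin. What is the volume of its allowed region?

V_3(4.56) = π^(3/2) · (4.56)^3 / Γ(3/2 + 1) ≈ 397.176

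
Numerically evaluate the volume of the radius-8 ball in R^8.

Volume = π^{8/2}·(8)^8/Γ(5) = 2097152·π^4/3 ≈ 6.80939e+07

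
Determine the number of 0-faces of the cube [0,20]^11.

Number of 0-faces = C(11,0) · 2^(11-0) = 1 · 2048 = 2048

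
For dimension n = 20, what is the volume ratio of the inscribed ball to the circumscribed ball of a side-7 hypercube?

V_in/V_out = n^(-n/2) = 20^(-20/2) ≈ 9.76562e-14.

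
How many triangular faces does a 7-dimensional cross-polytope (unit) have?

f_2(7-orthoplex) = 2^3 · (7 choose 3) = 280.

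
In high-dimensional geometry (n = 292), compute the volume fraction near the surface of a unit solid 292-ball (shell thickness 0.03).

1 - (1-0.03)^292 ≈ 0.999863 ≈ 99.9863%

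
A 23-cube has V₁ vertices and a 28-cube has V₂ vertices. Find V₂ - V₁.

V₁ = 2^23 = 8388608. V₂ = 2^28 = 268435456. V₂ - V₁ = 260046848.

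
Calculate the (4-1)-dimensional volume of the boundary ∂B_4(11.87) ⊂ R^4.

The surface area of an n-ball is 2π^(n/2) r^(n-1) / Γ(n/2). For n=4, r=11.87: 33012.8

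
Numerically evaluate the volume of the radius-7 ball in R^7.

V_7(7) = π^(7/2) · (7)^7 / Γ(7/2 + 1) = 1882384·π^3/15 ≈ 3.89105e+06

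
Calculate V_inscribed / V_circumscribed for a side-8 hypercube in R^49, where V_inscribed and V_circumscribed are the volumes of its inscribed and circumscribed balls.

Volume scales as r^n, and r_in/r_out = 1/√49, giving (1/√49)^49 ≈ 3.89221e-42.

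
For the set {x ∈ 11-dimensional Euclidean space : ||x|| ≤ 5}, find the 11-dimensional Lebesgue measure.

V_11(5) = π^(11/2) · (5)^11 / Γ(11/2 + 1) = 625000000·π^5/2079 ≈ 9.19973e+07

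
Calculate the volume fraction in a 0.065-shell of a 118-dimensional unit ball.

1 - (1-0.065)^118 ≈ 0.99964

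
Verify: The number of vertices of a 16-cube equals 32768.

False. The 16-cube has 2^16 = 65536 vertices.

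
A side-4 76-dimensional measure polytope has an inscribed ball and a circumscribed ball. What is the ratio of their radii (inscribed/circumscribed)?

r_in = 4/2 (half the side); r_out = 4√76/2 (half the diagonal). Ratio = 1/√76 ≈ 0.114708.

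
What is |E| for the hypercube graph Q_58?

An n-cube has n·2^(n-1) edges. With n = 58: 58·144115188075855872 = 8358680908399640576.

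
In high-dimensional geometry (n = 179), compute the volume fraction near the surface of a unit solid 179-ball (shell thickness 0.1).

1 - (1-0.1)^179 ≈ 0.9999999936 ≈ 99.999999%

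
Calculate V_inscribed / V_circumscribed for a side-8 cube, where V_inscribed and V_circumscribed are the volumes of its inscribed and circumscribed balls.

The radii are 8/2 and 8√3/2, so the volume ratio is (1/√3)^3 = 3^{-3/2} ≈ 0.19245.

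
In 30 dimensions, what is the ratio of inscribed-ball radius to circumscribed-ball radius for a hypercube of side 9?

For an n-cube of any side s, the inradius is s/2 and the circumradius is s√n/2, so the ratio is 1/√30 ≈ 0.182574.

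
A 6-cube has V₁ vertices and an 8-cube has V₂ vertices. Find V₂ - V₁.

V₁ = 2^6 = 64. V₂ = 2^8 = 256. V₂ - V₁ = 192.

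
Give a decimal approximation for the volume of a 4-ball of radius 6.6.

V_4(6.6) = π^(4/2) · (6.6)^4 / Γ(4/2 + 1) ≈ 9363.66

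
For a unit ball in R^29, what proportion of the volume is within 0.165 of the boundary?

1 - (1-0.165)^29 ≈ 0.994643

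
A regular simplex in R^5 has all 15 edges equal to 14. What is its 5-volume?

V = (14^5 / 5!) · √((5+1) / 2^5) ≈ 1940.71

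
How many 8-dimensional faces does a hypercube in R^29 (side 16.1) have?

Choose 8 of 29 axes to span the face (C(29,8) = 4292145 ways), then fix each of the remaining 21 coordinates at one of its two extreme values (2^21 = 2097152 ways): 4292145·2097152 = 9001280471040.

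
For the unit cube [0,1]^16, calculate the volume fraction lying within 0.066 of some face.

Shell fraction = 1 - (1-0.132)^16 ≈ 0.896172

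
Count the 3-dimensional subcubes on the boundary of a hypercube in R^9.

An n-cube has C(n,k)·2^(n-k) k-faces. Here C(9,3)·2^6 = 84·64 = 5376.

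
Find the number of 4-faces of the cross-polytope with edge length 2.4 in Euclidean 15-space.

Number of 4-faces = 2^(4+1) · C(15,4+1) = 32 · 3003 = 96096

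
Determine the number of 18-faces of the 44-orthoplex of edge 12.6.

Number of 18-faces = 2^(18+1) · C(44,18+1) = 524288 · 1408831480056 = 738633439015600128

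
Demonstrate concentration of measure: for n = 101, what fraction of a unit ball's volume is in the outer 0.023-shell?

1 - (1-0.023)^101 ≈ 0.904643 ≈ 90.46%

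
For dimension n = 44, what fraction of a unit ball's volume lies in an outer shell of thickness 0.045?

1 - (1-0.045)^44 ≈ 0.868129 ≈ 86.81%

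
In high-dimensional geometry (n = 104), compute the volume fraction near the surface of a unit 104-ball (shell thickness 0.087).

1 - (1-0.087)^104 ≈ 0.999923 ≈ 99.9923%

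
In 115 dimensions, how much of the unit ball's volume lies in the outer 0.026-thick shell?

Shell fraction = 1 - (1-0.026)^115 ≈ 0.951663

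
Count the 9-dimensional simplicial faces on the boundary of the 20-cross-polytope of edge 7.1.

An n-cross-polytope has 2^(k+1)·C(n,k+1) k-faces. Here 2^10·C(20,10) = 1024·184756 = 189190144.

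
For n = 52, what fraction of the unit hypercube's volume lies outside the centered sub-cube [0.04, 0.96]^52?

Shell fraction = 1 - (1-0.08)^52 ≈ 0.986909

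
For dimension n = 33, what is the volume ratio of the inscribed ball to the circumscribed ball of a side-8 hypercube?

Volume scales as r^n, and r_in/r_out = 1/√33, giving (1/√33)^33 ≈ 8.80076e-26.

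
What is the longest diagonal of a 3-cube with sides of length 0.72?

d = √(0.72² + 0.72² + ... + 0.72²) [3 terms] = √(3·0.72²) = 0.72√3 ≈ 1.24708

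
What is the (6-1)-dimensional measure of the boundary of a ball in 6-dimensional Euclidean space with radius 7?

The surface area of an n-ball is 2π^(n/2) r^(n-1) / Γ(n/2). For n=6, r=7: 16807·π^3 ≈ 521122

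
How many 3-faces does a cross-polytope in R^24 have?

An n-cross-polytope has 2^(k+1)·C(n,k+1) k-faces. Here 2^4·C(24,4) = 16·10626 = 170016.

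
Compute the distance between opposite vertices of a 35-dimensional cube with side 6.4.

d = √(6.4² + 6.4² + ... + 6.4²) [35 terms] = √(35·6.4²) = 6.4√35 ≈ 37.8629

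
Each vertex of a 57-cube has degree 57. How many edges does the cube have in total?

An n-cube has n·2^(n-1) edges. With n = 57: 57·72057594037927936 = 4107282860161892352.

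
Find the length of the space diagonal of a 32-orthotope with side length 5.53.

The space diagonal of an n-cube of side s is s√n. Here 5.53·√32 ≈ 31.2824.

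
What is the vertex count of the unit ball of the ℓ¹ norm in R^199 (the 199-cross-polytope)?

The 199-dimensional cross-polytope has 2n = 2·199 = 398 vertices.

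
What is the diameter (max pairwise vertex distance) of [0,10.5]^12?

||(10.5,10.5,...,10.5)|| = √(12)·10.5 ≈ 36.3731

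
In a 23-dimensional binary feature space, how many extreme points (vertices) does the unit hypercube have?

The 23-cube has 2^23 = 8388608 vertices.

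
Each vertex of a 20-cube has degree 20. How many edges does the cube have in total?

The 20-cube has n·2^(n-1) = 20·2^19 = 20·524288 = 10485760 edges.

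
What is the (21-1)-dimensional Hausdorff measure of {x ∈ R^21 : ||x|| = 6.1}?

S_21(6.1) = 2·π^(21/2)·(6.1)^20 / Γ(21/2) ≈ 1.49061e+15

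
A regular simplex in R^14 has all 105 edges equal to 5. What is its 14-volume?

For a regular n-simplex with edge a, V = (a^n / n!)·√((n+1)/2^n). With a=5, n=14: V ≈ 0.0021184.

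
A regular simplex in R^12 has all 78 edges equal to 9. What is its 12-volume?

V = (9^12 / 12!) · √((12+1) / 2^12) ≈ 33.2173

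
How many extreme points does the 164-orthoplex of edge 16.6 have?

The vertices are ±e_1, ..., ±e_164, so there are 2·164 = 328.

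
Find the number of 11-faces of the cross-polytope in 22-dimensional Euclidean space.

f_11(22-orthoplex) = 2^12 · (22 choose 12) = 2648662016.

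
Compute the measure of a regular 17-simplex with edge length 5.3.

For a regular n-simplex with edge a, V = (a^n / n!)·√((n+1)/2^n). With a=5.3, n=17: V ≈ 6.76866e-05.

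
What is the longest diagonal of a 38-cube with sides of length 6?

The space diagonal of an n-cube of side s is s√n. Here 6·√38 ≈ 36.9865.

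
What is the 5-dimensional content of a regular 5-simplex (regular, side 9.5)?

V_5 = √(6) · 9.5^5 / (5! · 2^(5/2)) ≈ 279.214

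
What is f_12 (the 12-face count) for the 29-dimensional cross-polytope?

Each 12-face is the convex hull of 13 vertices, one chosen as ±e_i from each of 13 distinct axes: 2^13·C(29,13) = 555941191680.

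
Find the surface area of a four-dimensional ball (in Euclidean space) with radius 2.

The surface area of an n-ball is 2π^(n/2) r^(n-1) / Γ(n/2). For n=4, r=2: 16·π^2 ≈ 157.914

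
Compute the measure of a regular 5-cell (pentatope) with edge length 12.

V_4 = √(5) · 12^4 / (4! · 2^(4/2)) ≈ 482.991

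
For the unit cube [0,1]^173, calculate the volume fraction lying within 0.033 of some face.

1 - (1 - 2·0.033)^173 = 1 - 0.934^173 ≈ 0.999993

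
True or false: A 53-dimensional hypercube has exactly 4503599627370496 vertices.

False. The 53-cube has 2^53 = 9007199254740992 vertices.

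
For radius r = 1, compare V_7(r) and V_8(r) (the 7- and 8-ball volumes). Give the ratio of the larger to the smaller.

V_7(1) ≈ 4.72477, V_8(1) ≈ 4.05871. The 7-ball is larger by a factor of 1.164.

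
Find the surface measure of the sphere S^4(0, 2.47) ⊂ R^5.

S_5(2.47) = 2·π^(5/2)·(2.47)^4 / Γ(5/2) ≈ 979.617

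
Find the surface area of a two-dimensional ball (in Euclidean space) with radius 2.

S_2(2) = 2·π^(2/2)·(2)^1 / Γ(2/2) = 2πr = 2π·2 ≈ 12.5664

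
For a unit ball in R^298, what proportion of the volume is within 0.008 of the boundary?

Shell fraction = 1 - (1-0.008)^298 ≈ 0.908698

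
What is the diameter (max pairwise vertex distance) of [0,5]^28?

d = √(5² + 5² + ... + 5²) [28 terms] = √(28·5²) = 5√28 ≈ 26.4575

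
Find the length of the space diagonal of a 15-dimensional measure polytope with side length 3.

The space diagonal of an n-cube of side s is s√n. Here 3·√15 ≈ 11.619.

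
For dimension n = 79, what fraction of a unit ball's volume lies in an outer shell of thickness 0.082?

1 - (1-0.082)^79 ≈ 0.99884 ≈ 99.88%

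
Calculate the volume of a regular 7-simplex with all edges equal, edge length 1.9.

V_7 = √(8) · 1.9^7 / (7! · 2^(7/2)) ≈ 0.00443389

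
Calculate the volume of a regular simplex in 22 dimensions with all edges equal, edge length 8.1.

Volume = 8.1^22 · √(23/2^22) / 22! ≈ 0.00020204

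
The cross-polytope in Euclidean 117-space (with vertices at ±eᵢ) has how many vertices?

The 117-dimensional cross-polytope has 2n = 2·117 = 234 vertices.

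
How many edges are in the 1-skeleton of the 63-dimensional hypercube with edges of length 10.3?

Number of 1-faces = C(63,1)·2^(63-1) = 63·4611686018427387904 = 290536219160925437952.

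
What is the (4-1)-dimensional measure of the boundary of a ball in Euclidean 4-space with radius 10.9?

S = n·V_n(r)/r = 4·V_4(10.9)/10.9 (volume-to-surface relation), giving 25562.8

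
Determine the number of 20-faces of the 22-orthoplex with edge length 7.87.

An n-cross-polytope has 2^(k+1)·C(n,k+1) k-faces. Here 2^21·C(22,21) = 2097152·22 = 46137344.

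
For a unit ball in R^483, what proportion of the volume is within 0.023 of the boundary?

V(inner)/V(outer) = ((1-0.023)/1)^483 ≈ 1.315e-05, so the shell fraction is 0.999987.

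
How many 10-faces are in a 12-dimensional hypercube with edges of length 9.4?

An n-cube has C(n,k)·2^(n-k) k-faces. Here C(12,10)·2^2 = 66·4 = 264.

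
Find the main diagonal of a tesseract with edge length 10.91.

||(10.91,10.91,...,10.91)|| = √(4)·10.91 = 21.82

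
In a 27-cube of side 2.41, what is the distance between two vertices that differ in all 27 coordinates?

Diagonal = √27 · 2.41 ≈ 12.5227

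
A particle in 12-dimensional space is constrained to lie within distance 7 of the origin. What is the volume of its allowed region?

V_12(7) = π^(12/2) · (7)^12 / Γ(12/2 + 1) = 13841287201·π^6/720 ≈ 1.84818e+10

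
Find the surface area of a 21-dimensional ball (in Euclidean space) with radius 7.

S_21(7) = 2·π^(21/2)·(7)^20 / Γ(21/2) = 23344937339644196864·π^10/93532725 ≈ 2.33737e+16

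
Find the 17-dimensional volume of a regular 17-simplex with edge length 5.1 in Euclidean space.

For a regular n-simplex with edge a, V = (a^n / n!)·√((n+1)/2^n). With a=5.1, n=17: V ≈ 3.5197e-05.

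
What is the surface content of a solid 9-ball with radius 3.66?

S = n·V_n(r)/r = 9·V_9(3.66)/3.66 (volume-to-surface relation), giving 955892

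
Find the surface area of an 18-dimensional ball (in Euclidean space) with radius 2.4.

S_18(2.4) = 2·π^(18/2)·(2.4)^17 / Γ(18/2) ≈ 4.29981e+06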